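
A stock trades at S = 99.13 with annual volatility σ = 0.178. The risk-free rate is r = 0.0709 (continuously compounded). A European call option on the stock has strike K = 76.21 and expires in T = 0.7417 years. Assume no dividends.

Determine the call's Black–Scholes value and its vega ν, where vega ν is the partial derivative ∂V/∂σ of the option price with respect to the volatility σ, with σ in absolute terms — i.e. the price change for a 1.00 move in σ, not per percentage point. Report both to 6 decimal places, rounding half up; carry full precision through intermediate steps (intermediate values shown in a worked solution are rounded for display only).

price = 26.917988
ν = 3.487425

σ√T = 0.178·√0.7417 = 0.153297
d₁ = (ln(S/K) + (r+σ²/2)T) / (σ√T) = (ln(99.13/76.21) + (0.0709+0.178²/2)·0.7417) / 0.153297 = (0.262939 + 0.064337) / 0.153297 = 2.134912
d₂ = d₁ − σ√T = 2.134912 − 0.153297 = 1.981615
e^{−rT} = e^{−0.0709·0.7417} = 0.948772
N(d₁) = 0.983616,  N(d₂) = 0.976239
Call price V = S·N(d₁) − K·e^{−rT}·N(d₂) = 97.505844 − 70.587857 = 26.917988
φ(d₁) = (1/√(2π))·e^{−d₁²/2} = 0.040849
ν = S·φ(d₁)·√T = 3.487425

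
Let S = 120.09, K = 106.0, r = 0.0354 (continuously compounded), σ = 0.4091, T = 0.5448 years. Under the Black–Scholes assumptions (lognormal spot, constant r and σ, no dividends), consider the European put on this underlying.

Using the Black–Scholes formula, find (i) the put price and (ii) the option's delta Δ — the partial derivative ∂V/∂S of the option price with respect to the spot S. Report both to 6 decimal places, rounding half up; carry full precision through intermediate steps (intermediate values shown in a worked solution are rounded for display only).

price = 6.875167
Δ = -0.264950

σ√T = 0.4091·√0.5448 = 0.301959
d₁ = (ln(S/K) + (r+σ²/2)T) / (σ√T) = (ln(120.09/106.0) + (0.0354+0.4091²/2)·0.5448) / 0.301959 = (0.124802 + 0.064876) / 0.301959 = 0.628158
d₂ = d₁ − σ√T = 0.628158 − 0.301959 = 0.326199
e^{−rT} = e^{−0.0354·0.5448} = 0.980899
N(−d₁) = 0.264950,  N(−d₂) = 0.372137
Put price V = K·e^{−rT}·N(−d₂) − S·N(−d₁) = 38.693048 − 31.817881 = 6.875167
Δ = −N(−d₁) = -0.264950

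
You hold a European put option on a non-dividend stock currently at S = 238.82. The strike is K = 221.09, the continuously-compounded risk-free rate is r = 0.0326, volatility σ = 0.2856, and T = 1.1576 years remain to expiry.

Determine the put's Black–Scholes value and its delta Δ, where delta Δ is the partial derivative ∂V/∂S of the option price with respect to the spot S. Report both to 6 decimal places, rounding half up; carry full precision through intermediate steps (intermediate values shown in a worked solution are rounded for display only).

price = 16.507929
Δ = -0.298926

σ√T = 0.2856·√1.1576 = 0.307282
d₁ = (ln(S/K) + (r+σ²/2)T) / (σ√T) = (ln(238.82/221.09) + (0.0326+0.2856²/2)·1.1576) / 0.307282 = (0.077140 + 0.084949) / 0.307282 = 0.527493
d₂ = d₁ − σ√T = 0.527493 − 0.307282 = 0.220211
e^{−rT} = e^{−0.0326·1.1576} = 0.962965
N(−d₁) = 0.298926,  N(−d₂) = 0.412854
Put price V = K·e^{−rT}·N(−d₂) − S·N(−d₁) = 87.897353 − 71.389424 = 16.507929
Δ = −N(−d₁) = -0.298926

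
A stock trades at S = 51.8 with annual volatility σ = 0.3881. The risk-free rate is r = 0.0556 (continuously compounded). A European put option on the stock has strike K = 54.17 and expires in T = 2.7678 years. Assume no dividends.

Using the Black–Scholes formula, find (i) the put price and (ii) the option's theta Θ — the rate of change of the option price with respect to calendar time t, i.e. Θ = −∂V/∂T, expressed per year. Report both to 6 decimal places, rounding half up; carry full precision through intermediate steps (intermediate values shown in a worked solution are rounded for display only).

σ√T = 0.3881·√2.7678 = 0.645671
d₁ = (ln(S/K) + (r+σ²/2)T) / (σ√T) = (ln(51.8/54.17) + (0.0556+0.3881²/2)·2.7678) / 0.645671 = (-0.044737 + 0.362335) / 0.645671 = 0.491888
d₂ = d₁ − σ√T = 0.491888 − 0.645671 = -0.153782
e^{−rT} = e^{−0.0556·2.7678} = 0.857367
N(−d₁) = 0.311399,  N(−d₂) = 0.561109
Put price V = K·e^{−rT}·N(−d₂) − S·N(−d₁) = 26.059906 − 16.130476 = 9.929431
φ(d₁) = (1/√(2π))·e^{−d₁²/2} = 0.353485
Θ = −S·φ(d₁)·σ/(2√T) + r·K·e^{−rT}·N(−d₂) = −2.135730 + 1.448931 = -0.686800

price = 9.929431
Θ = -0.686800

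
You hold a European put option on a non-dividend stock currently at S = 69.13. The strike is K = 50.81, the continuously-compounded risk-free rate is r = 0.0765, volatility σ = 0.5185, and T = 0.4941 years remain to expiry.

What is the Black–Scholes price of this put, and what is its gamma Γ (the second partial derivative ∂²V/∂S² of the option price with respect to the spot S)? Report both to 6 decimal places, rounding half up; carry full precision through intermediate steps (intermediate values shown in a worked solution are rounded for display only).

price = 1.926042
Γ = 0.008355

σ√T = 0.5185·√0.4941 = 0.364465
d₁ = (ln(S/K) + (r+σ²/2)T) / (σ√T) = (ln(69.13/50.81) + (0.0765+0.5185²/2)·0.4941) / 0.364465 = (0.307896 + 0.104216) / 0.364465 = 1.130730
d₂ = d₁ − σ√T = 1.130730 − 0.364465 = 0.766264
e^{−rT} = e^{−0.0765·0.4941} = 0.962907
N(−d₁) = 0.129084,  N(−d₂) = 0.221760
Put price V = K·e^{−rT}·N(−d₂) − S·N(−d₁) = 10.849649 − 8.923608 = 1.926042
φ(d₁) = (1/√(2π))·e^{−d₁²/2} = 0.210512
Γ = φ(d₁) / (S·σ·√T) = 0.008355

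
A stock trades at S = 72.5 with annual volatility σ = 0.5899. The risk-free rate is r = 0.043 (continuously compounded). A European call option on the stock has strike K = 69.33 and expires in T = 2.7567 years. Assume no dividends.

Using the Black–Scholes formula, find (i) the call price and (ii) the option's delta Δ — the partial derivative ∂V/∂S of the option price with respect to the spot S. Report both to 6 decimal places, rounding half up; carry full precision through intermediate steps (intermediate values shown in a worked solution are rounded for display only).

σ√T = 0.5899·√2.7567 = 0.979429
d₁ = (ln(S/K) + (r+σ²/2)T) / (σ√T) = (ln(72.5/69.33) + (0.043+0.5899²/2)·2.7567) / 0.979429 = (0.044709 + 0.598179) / 0.979429 = 0.656390
d₂ = d₁ − σ√T = 0.656390 − 0.979429 = -0.323039
e^{−rT} = e^{−0.043·2.7567} = 0.888218
N(d₁) = 0.744213,  N(d₂) = 0.373333
Call price V = S·N(d₁) − K·e^{−rT}·N(d₂) = 53.955477 − 22.989890 = 30.965587
Δ = N(d₁) = 0.744213

price = 30.965587
Δ = 0.744213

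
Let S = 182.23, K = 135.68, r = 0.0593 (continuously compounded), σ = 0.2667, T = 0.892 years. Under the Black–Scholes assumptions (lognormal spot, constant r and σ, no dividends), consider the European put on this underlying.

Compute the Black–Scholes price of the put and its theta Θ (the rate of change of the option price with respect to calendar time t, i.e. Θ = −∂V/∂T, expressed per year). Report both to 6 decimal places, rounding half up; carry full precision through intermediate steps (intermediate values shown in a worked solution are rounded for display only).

σ√T = 0.2667·√0.892 = 0.251887
d₁ = (ln(S/K) + (r+σ²/2)T) / (σ√T) = (ln(182.23/135.68) + (0.0593+0.2667²/2)·0.892) / 0.251887 = (0.294970 + 0.084619) / 0.251887 = 1.506985
d₂ = d₁ − σ√T = 1.506985 − 0.251887 = 1.255098
e^{−rT} = e^{−0.0593·0.892} = 0.948479
N(−d₁) = 0.065907,  N(−d₂) = 0.104722
Put price V = K·e^{−rT}·N(−d₂) − S·N(−d₁) = 13.476591 − 12.010290 = 1.466301
φ(d₁) = (1/√(2π))·e^{−d₁²/2} = 0.128165
Θ = −S·φ(d₁)·σ/(2√T) + r·K·e^{−rT}·N(−d₂) = −3.297605 + 0.799162 = -2.498443

price = 1.466301
Θ = -2.498443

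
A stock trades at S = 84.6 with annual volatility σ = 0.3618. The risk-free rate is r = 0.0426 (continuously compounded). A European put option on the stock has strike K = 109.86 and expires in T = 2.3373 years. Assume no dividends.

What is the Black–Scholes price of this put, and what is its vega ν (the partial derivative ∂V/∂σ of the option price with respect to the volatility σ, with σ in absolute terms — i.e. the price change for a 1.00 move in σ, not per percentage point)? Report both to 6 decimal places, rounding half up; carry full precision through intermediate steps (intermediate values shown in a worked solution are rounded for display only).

σ√T = 0.3618·√2.3373 = 0.553128
d₁ = (ln(S/K) + (r+σ²/2)T) / (σ√T) = (ln(84.6/109.86) + (0.0426+0.3618²/2)·2.3373) / 0.553128 = (-0.261273 + 0.252544) / 0.553128 = -0.015780
d₂ = d₁ − σ√T = -0.015780 − 0.553128 = -0.568908
e^{−rT} = e^{−0.0426·2.3373} = 0.905228
N(−d₁) = 0.506295,  N(−d₂) = 0.715291
Put price V = K·e^{−rT}·N(−d₂) − S·N(−d₁) = 71.134436 − 42.832550 = 28.301886
φ(d₁) = (1/√(2π))·e^{−d₁²/2} = 0.398893
ν = S·φ(d₁)·√T = 51.592146

price = 28.301886
ν = 51.592146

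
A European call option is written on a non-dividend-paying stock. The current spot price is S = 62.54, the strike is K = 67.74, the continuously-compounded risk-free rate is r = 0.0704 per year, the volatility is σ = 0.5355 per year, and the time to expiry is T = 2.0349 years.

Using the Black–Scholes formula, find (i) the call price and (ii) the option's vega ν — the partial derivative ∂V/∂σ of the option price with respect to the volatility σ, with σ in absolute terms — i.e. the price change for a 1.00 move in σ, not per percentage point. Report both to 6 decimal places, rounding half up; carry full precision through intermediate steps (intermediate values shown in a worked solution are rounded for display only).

σ√T = 0.5355·√2.0349 = 0.763890
d₁ = (ln(S/K) + (r+σ²/2)T) / (σ√T) = (ln(62.54/67.74) + (0.0704+0.5355²/2)·2.0349) / 0.763890 = (-0.079870 + 0.435021) / 0.763890 = 0.464924
d₂ = d₁ − σ√T = 0.464924 − 0.763890 = -0.298967
e^{−rT} = e^{−0.0704·2.0349} = 0.866531
N(d₁) = 0.679007,  N(d₂) = 0.382483
Call price V = S·N(d₁) − K·e^{−rT}·N(d₂) = 42.465094 − 22.451291 = 20.013802
φ(d₁) = (1/√(2π))·e^{−d₁²/2} = 0.358074
ν = S·φ(d₁)·√T = 31.944952

price = 20.013802
ν = 31.944952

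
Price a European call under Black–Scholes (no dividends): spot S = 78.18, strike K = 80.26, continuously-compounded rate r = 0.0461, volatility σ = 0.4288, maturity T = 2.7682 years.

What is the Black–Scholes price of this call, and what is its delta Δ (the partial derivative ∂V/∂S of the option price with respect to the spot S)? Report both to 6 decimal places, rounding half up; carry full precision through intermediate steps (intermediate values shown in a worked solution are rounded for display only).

σ√T = 0.4288·√2.7682 = 0.713434
d₁ = (ln(S/K) + (r+σ²/2)T) / (σ√T) = (ln(78.18/80.26) + (0.0461+0.4288²/2)·2.7682) / 0.713434 = (-0.026258 + 0.382108) / 0.713434 = 0.498785
d₂ = d₁ − σ√T = 0.498785 − 0.713434 = -0.214648
e^{−rT} = e^{−0.0461·2.7682} = 0.880193
N(d₁) = 0.691035,  N(d₂) = 0.415021
Call price V = S·N(d₁) − K·e^{−rT}·N(d₂) = 54.025093 − 29.318854 = 24.706240
Δ = N(d₁) = 0.691035

price = 24.706240
Δ = 0.691035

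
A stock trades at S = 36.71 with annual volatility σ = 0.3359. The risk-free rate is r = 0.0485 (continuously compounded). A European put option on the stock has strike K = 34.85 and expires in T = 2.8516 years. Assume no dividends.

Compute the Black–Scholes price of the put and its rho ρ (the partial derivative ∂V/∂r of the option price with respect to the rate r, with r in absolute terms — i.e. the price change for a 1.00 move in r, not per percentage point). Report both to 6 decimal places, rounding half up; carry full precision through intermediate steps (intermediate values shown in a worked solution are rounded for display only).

σ√T = 0.3359·√2.8516 = 0.567224
d₁ = (ln(S/K) + (r+σ²/2)T) / (σ√T) = (ln(36.71/34.85) + (0.0485+0.3359²/2)·2.8516) / 0.567224 = (0.051996 + 0.299174) / 0.567224 = 0.619103
d₂ = d₁ − σ√T = 0.619103 − 0.567224 = 0.051880
e^{−rT} = e^{−0.0485·2.8516} = 0.870835
N(−d₁) = 0.267924,  N(−d₂) = 0.479312
Put price V = K·e^{−rT}·N(−d₂) − S·N(−d₁) = 14.546460 − 9.835497 = 4.710963
ρ = −K·T·e^{−rT}·N(−d₂) = -41.480684

price = 4.710963
ρ = -41.480684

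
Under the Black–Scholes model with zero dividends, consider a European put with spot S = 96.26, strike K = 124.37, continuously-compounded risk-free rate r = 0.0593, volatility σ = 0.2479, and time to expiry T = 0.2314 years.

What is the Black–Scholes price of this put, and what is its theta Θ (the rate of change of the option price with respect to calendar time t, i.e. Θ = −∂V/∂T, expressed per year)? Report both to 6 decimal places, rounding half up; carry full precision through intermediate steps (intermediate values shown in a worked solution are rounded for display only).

σ√T = 0.2479·√0.2314 = 0.119250
d₁ = (ln(S/K) + (r+σ²/2)T) / (σ√T) = (ln(96.26/124.37) + (0.0593+0.2479²/2)·0.2314) / 0.119250 = (-0.256208 + 0.020832) / 0.119250 = -1.973802
d₂ = d₁ − σ√T = -1.973802 − 0.119250 = -2.093052
e^{−rT} = e^{−0.0593·0.2314} = 0.986372
N(−d₁) = 0.975798,  N(−d₂) = 0.981828
Put price V = K·e^{−rT}·N(−d₂) − S·N(−d₁) = 120.445767 − 93.930305 = 26.515462
φ(d₁) = (1/√(2π))·e^{−d₁²/2} = 0.056876
Θ = −S·φ(d₁)·σ/(2√T) + r·K·e^{−rT}·N(−d₂) = −1.410710 + 7.142434 = 5.731724

price = 26.515462
Θ = 5.731724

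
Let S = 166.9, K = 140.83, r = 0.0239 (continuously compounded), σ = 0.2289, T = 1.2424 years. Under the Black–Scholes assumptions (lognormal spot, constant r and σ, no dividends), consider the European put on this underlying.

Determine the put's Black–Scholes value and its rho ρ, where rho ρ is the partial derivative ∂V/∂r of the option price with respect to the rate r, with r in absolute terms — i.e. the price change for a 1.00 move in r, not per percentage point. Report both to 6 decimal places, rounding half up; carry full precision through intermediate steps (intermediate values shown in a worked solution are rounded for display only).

price = 4.758243
ρ = -43.548539

σ√T = 0.2289·√1.2424 = 0.255139
d₁ = (ln(S/K) + (r+σ²/2)T) / (σ√T) = (ln(166.9/140.83) + (0.0239+0.2289²/2)·1.2424) / 0.255139 = (0.169841 + 0.062241) / 0.255139 = 0.909633
d₂ = d₁ − σ√T = 0.909633 − 0.255139 = 0.654494
e^{−rT} = e^{−0.0239·1.2424} = 0.970743
N(−d₁) = 0.181508,  N(−d₂) = 0.256397
Put price V = K·e^{−rT}·N(−d₂) − S·N(−d₁) = 35.051947 − 30.293705 = 4.758243
ρ = −K·T·e^{−rT}·N(−d₂) = -43.548539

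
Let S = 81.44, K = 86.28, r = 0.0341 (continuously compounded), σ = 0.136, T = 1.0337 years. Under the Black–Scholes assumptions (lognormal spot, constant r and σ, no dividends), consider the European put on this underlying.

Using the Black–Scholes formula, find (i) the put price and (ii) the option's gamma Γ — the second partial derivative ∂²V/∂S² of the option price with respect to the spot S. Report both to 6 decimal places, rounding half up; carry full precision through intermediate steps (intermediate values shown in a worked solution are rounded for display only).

price = 5.525531
Γ = 0.035273

σ√T = 0.136·√1.0337 = 0.138273
d₁ = (ln(S/K) + (r+σ²/2)T) / (σ√T) = (ln(81.44/86.28) + (0.0341+0.136²/2)·1.0337) / 0.138273 = (-0.057731 + 0.044809) / 0.138273 = -0.093456
d₂ = d₁ − σ√T = -0.093456 − 0.138273 = -0.231729
e^{−rT} = e^{−0.0341·1.0337} = 0.965365
N(−d₁) = 0.537229,  N(−d₂) = 0.591626
Put price V = K·e^{−rT}·N(−d₂) − S·N(−d₁) = 49.277498 − 43.751967 = 5.525531
φ(d₁) = (1/√(2π))·e^{−d₁²/2} = 0.397204
Γ = φ(d₁) / (S·σ·√T) = 0.035273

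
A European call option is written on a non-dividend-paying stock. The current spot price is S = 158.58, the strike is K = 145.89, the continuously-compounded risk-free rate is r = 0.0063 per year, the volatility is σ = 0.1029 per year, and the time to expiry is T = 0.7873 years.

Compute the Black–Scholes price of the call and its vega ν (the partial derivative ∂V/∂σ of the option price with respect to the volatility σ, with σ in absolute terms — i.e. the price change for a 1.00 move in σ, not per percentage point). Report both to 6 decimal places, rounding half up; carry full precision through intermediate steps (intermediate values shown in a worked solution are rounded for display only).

σ√T = 0.1029·√0.7873 = 0.091303
d₁ = (ln(S/K) + (r+σ²/2)T) / (σ√T) = (ln(158.58/145.89) + (0.0063+0.1029²/2)·0.7873) / 0.091303 = (0.083406 + 0.009128) / 0.091303 = 1.013486
d₂ = d₁ − σ√T = 1.013486 − 0.091303 = 0.922183
e^{−rT} = e^{−0.0063·0.7873} = 0.995052
N(d₁) = 0.844586,  N(d₂) = 0.821783
Call price V = S·N(d₁) − K·e^{−rT}·N(d₂) = 133.934439 − 119.296798 = 14.637641
φ(d₁) = (1/√(2π))·e^{−d₁²/2} = 0.238708
ν = S·φ(d₁)·√T = 33.588067

price = 14.637641
ν = 33.588067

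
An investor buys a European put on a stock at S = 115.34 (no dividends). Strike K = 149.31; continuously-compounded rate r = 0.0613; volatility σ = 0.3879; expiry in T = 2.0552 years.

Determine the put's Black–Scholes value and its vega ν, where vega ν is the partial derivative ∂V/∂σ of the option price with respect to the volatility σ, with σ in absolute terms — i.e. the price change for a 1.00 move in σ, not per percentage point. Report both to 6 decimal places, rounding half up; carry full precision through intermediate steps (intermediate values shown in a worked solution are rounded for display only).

σ√T = 0.3879·√2.0552 = 0.556092
d₁ = (ln(S/K) + (r+σ²/2)T) / (σ√T) = (ln(115.34/149.31) + (0.0613+0.3879²/2)·2.0552) / 0.556092 = (-0.258140 + 0.280603) / 0.556092 = 0.040394
d₂ = d₁ − σ√T = 0.040394 − 0.556092 = -0.515698
e^{−rT} = e^{−0.0613·2.0552} = 0.881629
N(−d₁) = 0.483890,  N(−d₂) = 0.696967
Put price V = K·e^{−rT}·N(−d₂) − S·N(−d₁) = 91.746048 − 55.811827 = 35.934221
φ(d₁) = (1/√(2π))·e^{−d₁²/2} = 0.398617
ν = S·φ(d₁)·√T = 65.911736

price = 35.934221
ν = 65.911736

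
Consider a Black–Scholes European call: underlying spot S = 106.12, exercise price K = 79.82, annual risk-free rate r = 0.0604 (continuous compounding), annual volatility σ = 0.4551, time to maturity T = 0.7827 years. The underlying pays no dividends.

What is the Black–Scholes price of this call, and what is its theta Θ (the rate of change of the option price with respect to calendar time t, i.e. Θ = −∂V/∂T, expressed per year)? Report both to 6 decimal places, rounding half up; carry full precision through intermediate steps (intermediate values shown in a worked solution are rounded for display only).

price = 34.099475
Θ = -9.805354

σ√T = 0.4551·√0.7827 = 0.402628
d₁ = (ln(S/K) + (r+σ²/2)T) / (σ√T) = (ln(106.12/79.82) + (0.0604+0.4551²/2)·0.7827) / 0.402628 = (0.284796 + 0.128330) / 0.402628 = 1.026073
d₂ = d₁ − σ√T = 1.026073 − 0.402628 = 0.623445
e^{−rT} = e^{−0.0604·0.7827} = 0.953825
N(d₁) = 0.847571,  N(d₂) = 0.733504
Call price V = S·N(d₁) − K·e^{−rT}·N(d₂) = 89.944287 − 55.844812 = 34.099475
φ(d₁) = (1/√(2π))·e^{−d₁²/2} = 0.235663
Θ = −S·φ(d₁)·σ/(2√T) − r·K·e^{−rT}·N(d₂) = −6.432327 − 3.373027 = -9.805354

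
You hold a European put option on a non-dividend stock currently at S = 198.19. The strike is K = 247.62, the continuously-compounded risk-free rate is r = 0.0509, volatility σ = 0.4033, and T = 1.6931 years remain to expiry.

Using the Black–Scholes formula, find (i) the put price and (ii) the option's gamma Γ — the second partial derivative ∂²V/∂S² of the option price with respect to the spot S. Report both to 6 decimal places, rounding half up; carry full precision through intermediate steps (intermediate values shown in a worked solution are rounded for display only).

σ√T = 0.4033·√1.6931 = 0.524771
d₁ = (ln(S/K) + (r+σ²/2)T) / (σ√T) = (ln(198.19/247.62) + (0.0509+0.4033²/2)·1.6931) / 0.524771 = (-0.222669 + 0.223871) / 0.524771 = 0.002290
d₂ = d₁ − σ√T = 0.002290 − 0.524771 = -0.522481
e^{−rT} = e^{−0.0509·1.6931} = 0.917430
N(−d₁) = 0.499086,  N(−d₂) = 0.699332
Put price V = K·e^{−rT}·N(−d₂) − S·N(−d₁) = 158.870119 − 98.913934 = 59.956185
φ(d₁) = (1/√(2π))·e^{−d₁²/2} = 0.398941
Γ = φ(d₁) / (S·σ·√T) = 0.003836

price = 59.956185
Γ = 0.003836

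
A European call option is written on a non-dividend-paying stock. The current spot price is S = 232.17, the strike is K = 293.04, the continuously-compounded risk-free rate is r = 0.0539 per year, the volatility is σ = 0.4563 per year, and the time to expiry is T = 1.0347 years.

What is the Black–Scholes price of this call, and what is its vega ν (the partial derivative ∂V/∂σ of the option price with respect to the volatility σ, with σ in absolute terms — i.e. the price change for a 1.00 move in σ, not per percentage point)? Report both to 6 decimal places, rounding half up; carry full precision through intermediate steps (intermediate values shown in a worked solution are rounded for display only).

price = 27.536975
ν = 93.169873

σ√T = 0.4563·√1.0347 = 0.464149
d₁ = (ln(S/K) + (r+σ²/2)T) / (σ√T) = (ln(232.17/293.04) + (0.0539+0.4563²/2)·1.0347) / 0.464149 = (-0.232839 + 0.163488) / 0.464149 = -0.149417
d₂ = d₁ − σ√T = -0.149417 − 0.464149 = -0.613566
e^{−rT} = e^{−0.0539·1.0347} = 0.945756
N(d₁) = 0.440612,  N(d₂) = 0.269751
Call price V = S·N(d₁) − K·e^{−rT}·N(d₂) = 102.296987 − 74.760013 = 27.536975
φ(d₁) = (1/√(2π))·e^{−d₁²/2} = 0.394514
ν = S·φ(d₁)·√T = 93.169873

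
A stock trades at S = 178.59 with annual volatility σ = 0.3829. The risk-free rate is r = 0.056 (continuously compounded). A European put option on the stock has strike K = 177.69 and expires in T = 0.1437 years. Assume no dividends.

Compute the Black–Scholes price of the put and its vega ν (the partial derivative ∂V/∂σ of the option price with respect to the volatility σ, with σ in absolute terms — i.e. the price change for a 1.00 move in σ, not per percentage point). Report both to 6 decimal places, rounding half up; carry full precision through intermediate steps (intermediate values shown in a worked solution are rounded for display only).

σ√T = 0.3829·√0.1437 = 0.145149
d₁ = (ln(S/K) + (r+σ²/2)T) / (σ√T) = (ln(178.59/177.69) + (0.056+0.3829²/2)·0.1437) / 0.145149 = (0.005052 + 0.018581) / 0.145149 = 0.162823
d₂ = d₁ − σ√T = 0.162823 − 0.145149 = 0.017674
e^{−rT} = e^{−0.056·0.1437} = 0.991985
N(−d₁) = 0.435329,  N(−d₂) = 0.492950
Put price V = K·e^{−rT}·N(−d₂) − S·N(−d₁) = 86.890169 − 77.745418 = 9.144751
φ(d₁) = (1/√(2π))·e^{−d₁²/2} = 0.393689
ν = S·φ(d₁)·√T = 26.652549

price = 9.144751
ν = 26.652549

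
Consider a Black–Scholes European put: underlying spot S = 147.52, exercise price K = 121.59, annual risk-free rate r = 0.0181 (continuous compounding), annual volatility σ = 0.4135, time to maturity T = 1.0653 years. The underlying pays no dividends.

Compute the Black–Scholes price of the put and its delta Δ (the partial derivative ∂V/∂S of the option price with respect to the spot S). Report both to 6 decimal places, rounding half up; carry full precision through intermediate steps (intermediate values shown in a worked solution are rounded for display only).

price = 11.100993
Δ = -0.238383

σ√T = 0.4135·√1.0653 = 0.426787
d₁ = (ln(S/K) + (r+σ²/2)T) / (σ√T) = (ln(147.52/121.59) + (0.0181+0.4135²/2)·1.0653) / 0.426787 = (0.193309 + 0.110356) / 0.426787 = 0.711513
d₂ = d₁ − σ√T = 0.711513 − 0.426787 = 0.284726
e^{−rT} = e^{−0.0181·1.0653} = 0.980903
N(−d₁) = 0.238383,  N(−d₂) = 0.387927
Put price V = K·e^{−rT}·N(−d₂) − S·N(−d₁) = 46.267288 − 35.166295 = 11.100993
Δ = −N(−d₁) = -0.238383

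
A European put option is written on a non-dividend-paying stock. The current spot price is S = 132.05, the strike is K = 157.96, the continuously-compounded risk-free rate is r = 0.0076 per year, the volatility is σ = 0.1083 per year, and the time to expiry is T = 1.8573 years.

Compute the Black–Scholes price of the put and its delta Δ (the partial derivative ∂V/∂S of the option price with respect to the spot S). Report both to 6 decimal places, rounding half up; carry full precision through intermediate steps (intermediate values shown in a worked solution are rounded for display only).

price = 25.094287
Δ = -0.851860

σ√T = 0.1083·√1.8573 = 0.147594
d₁ = (ln(S/K) + (r+σ²/2)T) / (σ√T) = (ln(132.05/157.96) + (0.0076+0.1083²/2)·1.8573) / 0.147594 = (-0.179161 + 0.025008) / 0.147594 = -1.044442
d₂ = d₁ − σ√T = -1.044442 − 0.147594 = -1.192036
e^{−rT} = e^{−0.0076·1.8573} = 0.985984
N(−d₁) = 0.851860,  N(−d₂) = 0.883377
Put price V = K·e^{−rT}·N(−d₂) − S·N(−d₁) = 137.582345 − 112.488058 = 25.094287
Δ = −N(−d₁) = -0.851860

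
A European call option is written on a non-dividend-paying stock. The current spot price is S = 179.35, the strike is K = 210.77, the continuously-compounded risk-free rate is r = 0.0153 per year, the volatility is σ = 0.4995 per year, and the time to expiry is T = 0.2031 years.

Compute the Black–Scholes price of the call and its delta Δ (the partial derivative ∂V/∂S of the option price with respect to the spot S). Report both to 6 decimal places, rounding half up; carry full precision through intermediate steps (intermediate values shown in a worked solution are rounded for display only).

σ√T = 0.4995·√0.2031 = 0.225108
d₁ = (ln(S/K) + (r+σ²/2)T) / (σ√T) = (ln(179.35/210.77) + (0.0153+0.4995²/2)·0.2031) / 0.225108 = (-0.161428 + 0.028444) / 0.225108 = -0.590758
d₂ = d₁ − σ√T = -0.590758 − 0.225108 = -0.815865
e^{−rT} = e^{−0.0153·0.2031} = 0.996897
N(d₁) = 0.277341,  N(d₂) = 0.207289
Call price V = S·N(d₁) − K·e^{−rT}·N(d₂) = 49.741187 − 43.554662 = 6.186525
Δ = N(d₁) = 0.277341

price = 6.186525
Δ = 0.277341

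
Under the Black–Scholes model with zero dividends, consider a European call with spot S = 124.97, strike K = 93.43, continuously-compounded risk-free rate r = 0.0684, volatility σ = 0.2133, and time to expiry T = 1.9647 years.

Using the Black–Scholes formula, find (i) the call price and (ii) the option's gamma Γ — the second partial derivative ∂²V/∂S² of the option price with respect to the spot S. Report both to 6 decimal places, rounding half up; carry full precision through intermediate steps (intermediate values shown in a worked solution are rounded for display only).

σ√T = 0.2133·√1.9647 = 0.298978
d₁ = (ln(S/K) + (r+σ²/2)T) / (σ√T) = (ln(124.97/93.43) + (0.0684+0.2133²/2)·1.9647) / 0.298978 = (0.290861 + 0.179079) / 0.298978 = 1.571824
d₂ = d₁ − σ√T = 1.571824 − 0.298978 = 1.272846
e^{−rT} = e^{−0.0684·1.9647} = 0.874253
N(d₁) = 0.942004,  N(d₂) = 0.898464
Call price V = S·N(d₁) − K·e^{−rT}·N(d₂) = 117.722281 − 73.387825 = 44.334456
φ(d₁) = (1/√(2π))·e^{−d₁²/2} = 0.115990
Γ = φ(d₁) / (S·σ·√T) = 0.003104

price = 44.334456
Γ = 0.003104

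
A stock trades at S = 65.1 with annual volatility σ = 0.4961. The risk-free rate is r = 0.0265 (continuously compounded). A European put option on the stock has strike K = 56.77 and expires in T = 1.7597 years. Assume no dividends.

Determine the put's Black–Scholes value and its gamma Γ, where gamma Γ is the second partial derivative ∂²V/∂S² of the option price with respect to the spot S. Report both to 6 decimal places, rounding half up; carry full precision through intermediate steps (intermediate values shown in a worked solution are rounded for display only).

σ√T = 0.4961·√1.7597 = 0.658095
d₁ = (ln(S/K) + (r+σ²/2)T) / (σ√T) = (ln(65.1/56.77) + (0.0265+0.4961²/2)·1.7597) / 0.658095 = (0.136917 + 0.263177) / 0.658095 = 0.607956
d₂ = d₁ − σ√T = 0.607956 − 0.658095 = -0.050138
e^{−rT} = e^{−0.0265·1.7597} = 0.954439
N(−d₁) = 0.271608,  N(−d₂) = 0.519994
Put price V = K·e^{−rT}·N(−d₂) − S·N(−d₁) = 28.175081 − 17.681693 = 10.493388
φ(d₁) = (1/√(2π))·e^{−d₁²/2} = 0.331627
Γ = φ(d₁) / (S·σ·√T) = 0.007741

price = 10.493388
Γ = 0.007741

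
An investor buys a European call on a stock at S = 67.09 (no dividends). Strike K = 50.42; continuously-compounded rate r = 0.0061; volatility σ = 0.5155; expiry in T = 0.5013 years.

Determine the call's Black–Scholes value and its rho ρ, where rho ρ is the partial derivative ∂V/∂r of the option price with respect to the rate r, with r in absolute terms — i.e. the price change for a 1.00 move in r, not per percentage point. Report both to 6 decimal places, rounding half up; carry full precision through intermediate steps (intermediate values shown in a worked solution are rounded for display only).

price = 19.387266
ρ = 18.358889

σ√T = 0.5155·√0.5013 = 0.364987
d₁ = (ln(S/K) + (r+σ²/2)T) / (σ√T) = (ln(67.09/50.42) + (0.0061+0.5155²/2)·0.5013) / 0.364987 = (0.285647 + 0.069666) / 0.364987 = 0.973494
d₂ = d₁ − σ√T = 0.973494 − 0.364987 = 0.608507
e^{−rT} = e^{−0.0061·0.5013} = 0.996947
N(d₁) = 0.834846,  N(d₂) = 0.728574
Call price V = S·N(d₁) − K·e^{−rT}·N(d₂) = 56.009826 − 36.622559 = 19.387266
ρ = K·T·e^{−rT}·N(d₂) = 18.358889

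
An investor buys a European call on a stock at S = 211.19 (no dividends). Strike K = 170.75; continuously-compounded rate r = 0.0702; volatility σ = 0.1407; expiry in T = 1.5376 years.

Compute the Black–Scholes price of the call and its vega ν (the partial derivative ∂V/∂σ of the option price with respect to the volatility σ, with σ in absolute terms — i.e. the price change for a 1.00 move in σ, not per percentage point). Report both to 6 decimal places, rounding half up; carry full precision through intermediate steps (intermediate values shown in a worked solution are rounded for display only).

σ√T = 0.1407·√1.5376 = 0.174468
d₁ = (ln(S/K) + (r+σ²/2)T) / (σ√T) = (ln(211.19/170.75) + (0.0702+0.1407²/2)·1.5376) / 0.174468 = (0.212558 + 0.123159) / 0.174468 = 1.924231
d₂ = d₁ − σ√T = 1.924231 − 0.174468 = 1.749763
e^{−rT} = e^{−0.0702·1.5376} = 0.897682
N(d₁) = 0.972837,  N(d₂) = 0.959920
Call price V = S·N(d₁) − K·e^{−rT}·N(d₂) = 205.453487 − 147.135815 = 58.317672
φ(d₁) = (1/√(2π))·e^{−d₁²/2} = 0.062645
ν = S·φ(d₁)·√T = 16.405198

price = 58.317672
ν = 16.405198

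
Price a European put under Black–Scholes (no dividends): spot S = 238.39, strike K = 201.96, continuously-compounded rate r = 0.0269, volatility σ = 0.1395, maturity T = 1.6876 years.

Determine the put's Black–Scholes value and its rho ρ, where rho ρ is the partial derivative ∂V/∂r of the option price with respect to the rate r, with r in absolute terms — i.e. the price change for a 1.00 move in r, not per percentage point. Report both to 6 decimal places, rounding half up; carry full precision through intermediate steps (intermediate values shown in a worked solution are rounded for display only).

price = 2.332678
ρ = -45.984326

σ√T = 0.1395·√1.6876 = 0.181221
d₁ = (ln(S/K) + (r+σ²/2)T) / (σ√T) = (ln(238.39/201.96) + (0.0269+0.1395²/2)·1.6876) / 0.181221 = (0.165838 + 0.061817) / 0.181221 = 1.256229
d₂ = d₁ − σ√T = 1.256229 − 0.181221 = 1.075008
e^{−rT} = e^{−0.0269·1.6876} = 0.955619
N(−d₁) = 0.104516,  N(−d₂) = 0.141186
Put price V = K·e^{−rT}·N(−d₂) − S·N(−d₁) = 27.248356 − 24.915678 = 2.332678
ρ = −K·T·e^{−rT}·N(−d₂) = -45.984326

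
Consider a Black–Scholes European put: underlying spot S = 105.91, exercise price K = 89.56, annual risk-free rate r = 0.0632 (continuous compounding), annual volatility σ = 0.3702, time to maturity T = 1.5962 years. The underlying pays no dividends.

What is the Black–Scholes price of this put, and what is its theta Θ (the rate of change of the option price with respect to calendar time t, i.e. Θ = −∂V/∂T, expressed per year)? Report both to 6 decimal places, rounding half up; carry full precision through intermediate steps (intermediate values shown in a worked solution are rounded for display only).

σ√T = 0.3702·√1.5962 = 0.467714
d₁ = (ln(S/K) + (r+σ²/2)T) / (σ√T) = (ln(105.91/89.56) + (0.0632+0.3702²/2)·1.5962) / 0.467714 = (0.167681 + 0.210258) / 0.467714 = 0.808056
d₂ = d₁ − σ√T = 0.808056 − 0.467714 = 0.340342
e^{−rT} = e^{−0.0632·1.5962} = 0.904042
N(−d₁) = 0.209529,  N(−d₂) = 0.366799
Put price V = K·e^{−rT}·N(−d₂) − S·N(−d₁) = 29.698272 − 22.191240 = 7.507033
φ(d₁) = (1/√(2π))·e^{−d₁²/2} = 0.287821
Θ = −S·φ(d₁)·σ/(2√T) + r·K·e^{−rT}·N(−d₂) = −4.466040 + 1.876931 = -2.589109

price = 7.507033
Θ = -2.589109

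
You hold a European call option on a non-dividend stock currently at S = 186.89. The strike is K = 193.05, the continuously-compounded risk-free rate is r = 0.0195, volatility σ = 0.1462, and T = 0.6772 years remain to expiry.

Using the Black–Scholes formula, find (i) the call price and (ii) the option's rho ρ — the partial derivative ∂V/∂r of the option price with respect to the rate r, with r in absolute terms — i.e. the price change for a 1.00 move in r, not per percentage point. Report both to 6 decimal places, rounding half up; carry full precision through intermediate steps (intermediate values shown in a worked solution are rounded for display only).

σ√T = 0.1462·√0.6772 = 0.120311
d₁ = (ln(S/K) + (r+σ²/2)T) / (σ√T) = (ln(186.89/193.05) + (0.0195+0.1462²/2)·0.6772) / 0.120311 = (-0.032429 + 0.020443) / 0.120311 = -0.099627
d₂ = d₁ − σ√T = -0.099627 − 0.120311 = -0.219938
e^{−rT} = e^{−0.0195·0.6772} = 0.986881
N(d₁) = 0.460320,  N(d₂) = 0.412960
Call price V = S·N(d₁) − K·e^{−rT}·N(d₂) = 86.029253 − 78.676031 = 7.353223
ρ = K·T·e^{−rT}·N(d₂) = 53.279408

price = 7.353223
ρ = 53.279408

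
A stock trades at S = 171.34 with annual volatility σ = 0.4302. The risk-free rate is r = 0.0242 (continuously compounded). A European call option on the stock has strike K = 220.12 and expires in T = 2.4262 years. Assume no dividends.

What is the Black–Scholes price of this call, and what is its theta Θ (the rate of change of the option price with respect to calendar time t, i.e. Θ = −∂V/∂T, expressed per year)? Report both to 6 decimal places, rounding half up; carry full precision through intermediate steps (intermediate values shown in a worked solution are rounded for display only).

price = 33.541373
Θ = -10.770408

σ√T = 0.4302·√2.4262 = 0.670091
d₁ = (ln(S/K) + (r+σ²/2)T) / (σ√T) = (ln(171.34/220.12) + (0.0242+0.4302²/2)·2.4262) / 0.670091 = (-0.250523 + 0.283225) / 0.670091 = 0.048802
d₂ = d₁ − σ√T = 0.048802 − 0.670091 = -0.621289
e^{−rT} = e^{−0.0242·2.4262} = 0.942976
N(d₁) = 0.519462,  N(d₂) = 0.267205
Call price V = S·N(d₁) − K·e^{−rT}·N(d₂) = 89.004545 − 55.463172 = 33.541373
φ(d₁) = (1/√(2π))·e^{−d₁²/2} = 0.398467
Θ = −S·φ(d₁)·σ/(2√T) − r·K·e^{−rT}·N(d₂) = −9.428200 − 1.342209 = -10.770408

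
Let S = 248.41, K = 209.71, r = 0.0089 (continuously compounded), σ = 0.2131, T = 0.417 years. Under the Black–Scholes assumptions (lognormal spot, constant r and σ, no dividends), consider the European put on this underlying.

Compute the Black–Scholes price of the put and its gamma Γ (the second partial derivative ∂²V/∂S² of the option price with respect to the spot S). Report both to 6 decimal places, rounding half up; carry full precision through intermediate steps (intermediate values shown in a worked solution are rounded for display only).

price = 1.558199
Γ = 0.004842

σ√T = 0.2131·√0.417 = 0.137610
d₁ = (ln(S/K) + (r+σ²/2)T) / (σ√T) = (ln(248.41/209.71) + (0.0089+0.2131²/2)·0.417) / 0.137610 = (0.169355 + 0.013180) / 0.137610 = 1.326459
d₂ = d₁ − σ√T = 1.326459 − 0.137610 = 1.188848
e^{−rT} = e^{−0.0089·0.417} = 0.996296
N(−d₁) = 0.092344,  N(−d₂) = 0.117250
Put price V = K·e^{−rT}·N(−d₂) − S·N(−d₁) = 24.497348 − 22.939149 = 1.558199
φ(d₁) = (1/√(2π))·e^{−d₁²/2} = 0.165516
Γ = φ(d₁) / (S·σ·√T) = 0.004842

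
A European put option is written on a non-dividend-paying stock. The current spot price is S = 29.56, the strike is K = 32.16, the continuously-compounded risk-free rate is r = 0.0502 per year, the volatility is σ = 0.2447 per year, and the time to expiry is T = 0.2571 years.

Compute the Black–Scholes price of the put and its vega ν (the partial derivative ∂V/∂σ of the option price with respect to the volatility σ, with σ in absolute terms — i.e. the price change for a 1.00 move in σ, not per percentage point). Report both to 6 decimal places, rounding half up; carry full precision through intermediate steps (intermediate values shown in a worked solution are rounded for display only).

σ√T = 0.2447·√0.2571 = 0.124075
d₁ = (ln(S/K) + (r+σ²/2)T) / (σ√T) = (ln(29.56/32.16) + (0.0502+0.2447²/2)·0.2571) / 0.124075 = (-0.084301 + 0.020604) / 0.124075 = -0.513379
d₂ = d₁ − σ√T = -0.513379 − 0.124075 = -0.637454
e^{−rT} = e^{−0.0502·0.2571} = 0.987177
N(−d₁) = 0.696157,  N(−d₂) = 0.738085
Put price V = K·e^{−rT}·N(−d₂) − S·N(−d₁) = 23.432440 − 20.578397 = 2.854043
φ(d₁) = (1/√(2π))·e^{−d₁²/2} = 0.349687
ν = S·φ(d₁)·√T = 5.241247

price = 2.854043
ν = 5.241247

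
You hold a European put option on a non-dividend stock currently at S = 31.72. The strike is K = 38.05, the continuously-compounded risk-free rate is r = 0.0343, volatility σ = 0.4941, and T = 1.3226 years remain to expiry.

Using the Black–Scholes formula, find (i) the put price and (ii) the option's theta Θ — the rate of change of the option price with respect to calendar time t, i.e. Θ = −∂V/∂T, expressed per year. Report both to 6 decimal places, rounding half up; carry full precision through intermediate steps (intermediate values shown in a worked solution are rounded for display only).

σ√T = 0.4941·√1.3226 = 0.568236
d₁ = (ln(S/K) + (r+σ²/2)T) / (σ√T) = (ln(31.72/38.05) + (0.0343+0.4941²/2)·1.3226) / 0.568236 = (-0.181954 + 0.206812) / 0.568236 = 0.043746
d₂ = d₁ − σ√T = 0.043746 − 0.568236 = -0.524491
e^{−rT} = e^{−0.0343·1.3226} = 0.955648
N(−d₁) = 0.482554,  N(−d₂) = 0.700031
Put price V = K·e^{−rT}·N(−d₂) − S·N(−d₁) = 25.454839 − 15.306600 = 10.148239
φ(d₁) = (1/√(2π))·e^{−d₁²/2} = 0.398561
Θ = −S·φ(d₁)·σ/(2√T) + r·K·e^{−rT}·N(−d₂) = −2.715803 + 0.873101 = -1.842702

price = 10.148239
Θ = -1.842702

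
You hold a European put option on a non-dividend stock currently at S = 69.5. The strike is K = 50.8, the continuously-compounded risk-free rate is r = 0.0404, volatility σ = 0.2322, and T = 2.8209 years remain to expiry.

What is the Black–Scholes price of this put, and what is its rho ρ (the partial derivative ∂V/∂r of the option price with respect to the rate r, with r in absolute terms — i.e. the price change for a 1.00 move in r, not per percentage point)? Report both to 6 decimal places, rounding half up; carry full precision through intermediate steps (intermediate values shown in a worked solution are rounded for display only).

price = 1.495535
ρ = -23.504225

σ√T = 0.2322·√2.8209 = 0.389992
d₁ = (ln(S/K) + (r+σ²/2)T) / (σ√T) = (ln(69.5/50.8) + (0.0404+0.2322²/2)·2.8209) / 0.389992 = (0.313430 + 0.190011) / 0.389992 = 1.290902
d₂ = d₁ − σ√T = 1.290902 − 0.389992 = 0.900909
e^{−rT} = e^{−0.0404·2.8209} = 0.892290
N(−d₁) = 0.098369,  N(−d₂) = 0.183818
Put price V = K·e^{−rT}·N(−d₂) − S·N(−d₁) = 8.332172 − 6.836637 = 1.495535
ρ = −K·T·e^{−rT}·N(−d₂) = -23.504225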